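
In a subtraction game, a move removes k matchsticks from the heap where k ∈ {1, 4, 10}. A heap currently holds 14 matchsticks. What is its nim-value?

1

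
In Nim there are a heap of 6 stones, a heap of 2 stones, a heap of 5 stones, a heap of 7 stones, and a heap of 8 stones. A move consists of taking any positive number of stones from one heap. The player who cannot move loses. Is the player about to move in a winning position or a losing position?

Nim-sum: 6 XOR 2 XOR 5 XOR 7 XOR 8 = 14.
The nim-sum is 14 ≠ 0, so this is an N-position: the player to move can win.

Winning position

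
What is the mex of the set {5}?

0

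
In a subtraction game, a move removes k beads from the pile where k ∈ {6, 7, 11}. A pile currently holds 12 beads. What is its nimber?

Compute g(0), g(1), … for moves {6, 7, 11}:
k:     0  1  2  3  4  5  6  7  8  9 10 11 12
g(k):  0  0  0  0  0  0  1  1  1  1  1  1  2
So g(12) = 2.

2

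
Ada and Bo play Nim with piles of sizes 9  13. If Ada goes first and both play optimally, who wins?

Ada wins

Write each in binary and XOR column by column:
  1001  (9)
  1101  (13)
  ----
  0100  (4)
The nim-sum is 4 ≠ 0, so this is an N-position: the player to move can win; Ada has a winning move.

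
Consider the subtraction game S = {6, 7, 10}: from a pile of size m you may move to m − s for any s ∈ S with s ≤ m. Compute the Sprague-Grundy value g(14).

2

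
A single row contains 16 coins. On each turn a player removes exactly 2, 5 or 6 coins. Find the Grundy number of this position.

Compute g(0), g(1), … for moves {2, 5, 6}:
k:     0  1  2  3  4  5  6  7  8  9 10 11 12 13 14 15 16
g(k):  0  0  1  1  0  2  1  3  0  2  1  0  0  1  1  0  2
So g(16) = 2.

2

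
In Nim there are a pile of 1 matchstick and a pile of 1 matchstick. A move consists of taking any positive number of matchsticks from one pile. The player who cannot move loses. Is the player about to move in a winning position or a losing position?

Losing position

Write each in binary and XOR column by column:
  1  (1)
  1  (1)
  -
  0  (0)
The nim-sum is 0, so this is a P-position: the player to move is in a losing position under optimal play.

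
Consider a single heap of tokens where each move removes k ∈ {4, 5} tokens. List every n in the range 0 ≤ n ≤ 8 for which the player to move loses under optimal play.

0, 1, 2, 3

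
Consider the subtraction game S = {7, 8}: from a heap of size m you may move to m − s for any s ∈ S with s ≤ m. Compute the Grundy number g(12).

1

Build the Grundy sequence with g(k) = mex{g(k−s) : s ∈ {7, 8}, s ≤ k}:
g(0) = mex{} = 0
g(1) = mex{} = 0
g(2) = mex{} = 0
g(3) = mex{} = 0
g(4) = mex{} = 0
g(5) = mex{} = 0
g(6) = mex{} = 0
g(7) = mex{0} = 1
g(8) = mex{0} = 1
g(9) = mex{0} = 1
g(10) = mex{0} = 1
g(11) = mex{0} = 1
g(12) = mex{0} = 1
So g(12) = 1.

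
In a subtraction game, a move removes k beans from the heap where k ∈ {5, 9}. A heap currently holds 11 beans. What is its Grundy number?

2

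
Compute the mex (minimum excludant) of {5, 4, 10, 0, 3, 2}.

1

0 is in the set but 1 is not, so the mex is 1.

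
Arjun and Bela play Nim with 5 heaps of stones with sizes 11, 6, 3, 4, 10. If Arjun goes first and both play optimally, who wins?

Nim-sum: 11 XOR 6 XOR 3 XOR 4 XOR 10 = 0.
The nim-sum is 0, so this is a P-position: the player to move is in a losing position under optimal play; Arjun is about to move from it and so loses — Bela wins.

Bela wins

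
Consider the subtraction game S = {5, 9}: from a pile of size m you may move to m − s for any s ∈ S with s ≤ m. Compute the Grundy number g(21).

1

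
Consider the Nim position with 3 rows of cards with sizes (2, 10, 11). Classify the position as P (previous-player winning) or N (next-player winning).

Nim-sum: 2 ^ 10 ^ 11 = 3.
The nim-sum is 3 ≠ 0, so this is an N-position: the player to move can win.

N-position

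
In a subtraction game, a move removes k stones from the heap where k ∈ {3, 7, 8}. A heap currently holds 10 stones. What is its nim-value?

Compute g(0), g(1), … for moves {3, 7, 8}:
g(0) = mex{} = 0
g(1) = mex{} = 0
g(2) = mex{} = 0
g(3) = mex{0} = 1
g(4) = mex{0} = 1
g(5) = mex{0} = 1
g(6) = mex{1} = 0
g(7) = mex{0,1} = 2
g(8) = mex{0,1} = 2
g(9) = mex{0} = 1
g(10) = mex{0,1,2} = 3
So g(10) = 3.

3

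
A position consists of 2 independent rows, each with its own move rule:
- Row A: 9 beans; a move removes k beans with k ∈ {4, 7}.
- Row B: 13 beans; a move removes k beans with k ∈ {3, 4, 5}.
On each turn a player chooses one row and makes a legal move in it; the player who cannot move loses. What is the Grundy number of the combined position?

Build the Grundy sequence for row A with g(k) = mex{g(k−s) : s ∈ {4, 7}, s ≤ k}:
g(0) = mex{} = 0
g(1) = mex{} = 0
g(2) = mex{} = 0
g(3) = mex{} = 0
g(4) = mex{0} = 1
g(5) = mex{0} = 1
g(6) = mex{0} = 1
g(7) = mex{0} = 1
g(8) = mex{0,1} = 2
g(9) = mex{0,1} = 2
So g(9) = 2.
Grundy values for row B (subtraction set {3, 4, 5}):
k:     0  1  2  3  4  5  6  7  8  9 10 11 12 13
g(k):  0  0  0  1  1  1  2  2  0  0  0  1  1  1
So g(13) = 1.
By the Sprague-Grundy theorem, the Grundy value of a sum of independent games is the XOR of the component values.
Combined value = 2 XOR 1 = 3.

3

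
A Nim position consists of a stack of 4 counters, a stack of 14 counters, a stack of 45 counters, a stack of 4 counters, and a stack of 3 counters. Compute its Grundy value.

In binary:
  000100  (4)
  001110  (14)
  101101  (45)
  000100  (4)
  000011  (3)
  ------
  100000  (32)

32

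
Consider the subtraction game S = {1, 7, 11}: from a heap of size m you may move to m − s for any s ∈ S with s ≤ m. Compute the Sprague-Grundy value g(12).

0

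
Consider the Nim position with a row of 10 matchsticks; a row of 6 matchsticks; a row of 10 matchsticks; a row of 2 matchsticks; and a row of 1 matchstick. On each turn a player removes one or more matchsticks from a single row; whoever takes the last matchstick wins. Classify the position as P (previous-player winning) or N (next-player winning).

N-position

Nim-sum: 10 XOR 6 XOR 10 XOR 2 XOR 1 = 5.
The nim-sum is 5 ≠ 0, so this is an N-position: the player to move can win.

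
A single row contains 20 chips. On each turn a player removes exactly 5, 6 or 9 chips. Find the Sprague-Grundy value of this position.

Build the Grundy sequence with g(k) = mex{g(k−s) : s ∈ {5, 6, 9}, s ≤ k}:
k:     0  1  2  3  4  5  6  7  8  9 10 11 12 13 14 15 16 17 18 19 20
g(k):  0  0  0  0  0  1  1  1  1  1  2  2  2  2  0  0  0  0  0  1  1
So g(20) = 1.

1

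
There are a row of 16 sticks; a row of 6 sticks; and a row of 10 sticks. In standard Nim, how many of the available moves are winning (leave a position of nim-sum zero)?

1

Nim-sum: 16 XOR 6 XOR 10 = 28.
The overall nim-sum is X = 28. A row of size p has a winning move iff p XOR X < p (reduce it to p XOR X).
  16: 16 XOR 28 = 12 < 16 — winning move (to 12).
  6: 6 XOR 28 = 26 ≥ 6 — no move.
  10: 10 XOR 28 = 22 ≥ 10 — no move.
That gives 1 winning move.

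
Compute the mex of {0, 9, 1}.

2

The values 0, 1 are all present; 2 is the first non-negative integer missing from the set.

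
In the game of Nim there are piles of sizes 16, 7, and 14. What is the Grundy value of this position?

25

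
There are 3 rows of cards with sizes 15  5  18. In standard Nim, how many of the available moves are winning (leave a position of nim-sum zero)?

Nim-sum: 15 XOR 5 XOR 18 = 24.
The overall nim-sum is X = 24. A row of size p has a winning move iff p XOR X < p (reduce it to p XOR X).
  15: 15 XOR 24 = 23 ≥ 15 — no move.
  5: 5 XOR 24 = 29 ≥ 5 — no move.
  18: 18 XOR 24 = 10 < 18 — winning move (to 10).
That gives 1 winning move.

1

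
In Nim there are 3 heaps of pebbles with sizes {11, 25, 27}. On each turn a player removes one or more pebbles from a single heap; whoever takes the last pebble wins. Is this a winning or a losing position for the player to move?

Nim-sum: 11 ^ 25 ^ 27 = 9.
The nim-sum is 9 ≠ 0, so this is an N-position: the player to move can win.

Winning position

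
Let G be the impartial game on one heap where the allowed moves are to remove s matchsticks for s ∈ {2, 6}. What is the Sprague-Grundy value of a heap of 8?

Compute g(0), g(1), … for moves {2, 6}:
k:     0  1  2  3  4  5  6  7  8
g(k):  0  0  1  1  0  0  1  1  0
So g(8) = 0.

0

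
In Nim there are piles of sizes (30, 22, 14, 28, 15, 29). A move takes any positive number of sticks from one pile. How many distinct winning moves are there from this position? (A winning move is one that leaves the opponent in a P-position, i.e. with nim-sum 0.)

Nim-sum: 30 XOR 22 XOR 14 XOR 28 XOR 15 XOR 29 = 8.
The overall nim-sum is X = 8. A pile of size p has a winning move iff p XOR X < p (reduce it to p XOR X).
  30: 30 XOR 8 = 22 < 30 — winning move (to 22).
  22: 22 XOR 8 = 30 ≥ 22 — no move.
  14: 14 XOR 8 = 6 < 14 — winning move (to 6).
  28: 28 XOR 8 = 20 < 28 — winning move (to 20).
  15: 15 XOR 8 = 7 < 15 — winning move (to 7).
  29: 29 XOR 8 = 21 < 29 — winning move (to 21).
That gives 5 winning moves.

5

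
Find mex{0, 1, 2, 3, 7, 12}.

4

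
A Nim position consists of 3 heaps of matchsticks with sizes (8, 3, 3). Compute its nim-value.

Compute the nim-sum pairwise:
8 ^ 3 = 11
11 ^ 3 = 8

8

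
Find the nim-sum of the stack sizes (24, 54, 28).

In binary:
  011000  (24)
  110110  (54)
  011100  (28)
  ------
  110010  (50)

50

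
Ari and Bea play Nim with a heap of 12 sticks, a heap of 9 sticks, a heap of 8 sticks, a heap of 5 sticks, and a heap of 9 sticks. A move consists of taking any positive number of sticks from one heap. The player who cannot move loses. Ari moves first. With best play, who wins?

Ari wins

Write each in binary and XOR column by column:
  1100  (12)
  1001  (9)
  1000  (8)
  0101  (5)
  1001  (9)
  ----
  0001  (1)
The nim-sum is 1 ≠ 0, so this is an N-position: the player to move can win; Ari has a winning move.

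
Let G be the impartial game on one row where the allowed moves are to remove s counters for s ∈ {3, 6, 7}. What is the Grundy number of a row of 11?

Build the Grundy sequence with g(k) = mex{g(k−s) : s ∈ {3, 6, 7}, s ≤ k}:
k:     0  1  2  3  4  5  6  7  8  9 10 11
g(k):  0  0  0  1  1  1  2  2  2  3  0  0
So g(11) = 0.

0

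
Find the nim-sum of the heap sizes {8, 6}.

14

Nim-sum: 8 ⊕ 6 = 14.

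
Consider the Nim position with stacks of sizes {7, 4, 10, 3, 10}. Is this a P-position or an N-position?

P-position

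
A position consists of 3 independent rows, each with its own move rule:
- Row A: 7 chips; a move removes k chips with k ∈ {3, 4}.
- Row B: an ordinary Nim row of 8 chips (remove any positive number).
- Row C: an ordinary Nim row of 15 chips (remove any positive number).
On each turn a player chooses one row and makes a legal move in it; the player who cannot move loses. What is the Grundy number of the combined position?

7

Build the Grundy sequence for row A with g(k) = mex{g(k−s) : s ∈ {3, 4}, s ≤ k}:
g(0) = mex{} = 0
g(1) = mex{} = 0
g(2) = mex{} = 0
g(3) = mex{0} = 1
g(4) = mex{0} = 1
g(5) = mex{0} = 1
g(6) = mex{0,1} = 2
g(7) = mex{1} = 0
So g(7) = 0.
Row B is a plain Nim row of size 8, so its Grundy value is 8.
Row C is a plain Nim row of size 15, so its Grundy value is 15.
The value of a disjunctive sum is the nim-sum of the parts.
Combined value = 0 XOR 8 XOR 15 = 7.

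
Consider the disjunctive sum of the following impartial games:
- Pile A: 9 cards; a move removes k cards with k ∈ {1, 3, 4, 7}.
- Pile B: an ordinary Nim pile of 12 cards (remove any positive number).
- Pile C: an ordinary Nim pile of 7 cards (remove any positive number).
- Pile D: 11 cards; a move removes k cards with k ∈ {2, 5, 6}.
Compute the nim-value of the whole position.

10

For pile A, compute g(0), g(1), … with moves {1, 3, 4, 7}:
k:     0  1  2  3  4  5  6  7  8  9
g(k):  0  1  0  1  2  3  2  3  0  1
So g(9) = 1.
Pile B is a plain Nim pile of size 12, so its Grundy value is 12.
Pile C is a plain Nim pile of size 7, so its Grundy value is 7.
Build the Grundy sequence for pile D with g(k) = mex{g(k−s) : s ∈ {2, 5, 6}, s ≤ k}:
k:     0  1  2  3  4  5  6  7  8  9 10 11
g(k):  0  0  1  1  0  2  1  3  0  2  1  0
So g(11) = 0.
The value of a disjunctive sum is the nim-sum of the parts.
Combined value = 1 XOR 12 XOR 7 XOR 0 = 10.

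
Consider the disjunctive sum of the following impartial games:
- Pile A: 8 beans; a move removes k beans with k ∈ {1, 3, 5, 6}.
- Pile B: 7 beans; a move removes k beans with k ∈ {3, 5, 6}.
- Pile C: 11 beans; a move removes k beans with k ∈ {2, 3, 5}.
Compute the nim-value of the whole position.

Build the Grundy sequence for pile A with g(k) = mex{g(k−s) : s ∈ {1, 3, 5, 6}, s ≤ k}:
k:     0  1  2  3  4  5  6  7  8
g(k):  0  1  0  1  0  1  2  3  2
So g(8) = 2.
Build the Grundy sequence for pile B with g(k) = mex{g(k−s) : s ∈ {3, 5, 6}, s ≤ k}:
g(0) = mex{} = 0
g(1) = mex{} = 0
g(2) = mex{} = 0
g(3) = mex{0} = 1
g(4) = mex{0} = 1
g(5) = mex{0} = 1
g(6) = mex{0,1} = 2
g(7) = mex{0,1} = 2
So g(7) = 2.
Build the Grundy sequence for pile C with g(k) = mex{g(k−s) : s ∈ {2, 3, 5}, s ≤ k}:
k:     0  1  2  3  4  5  6  7  8  9 10 11
g(k):  0  0  1  1  2  2  3  0  0  1  1  2
So g(11) = 2.
By the Sprague-Grundy theorem, the Grundy value of a sum of independent games is the XOR of the component values.
Combined value = 2 ⊕ 2 ⊕ 2 = 2.

2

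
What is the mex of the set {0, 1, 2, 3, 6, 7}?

4

The values 0, 1, 2, 3 are all present; 4 is the first non-negative integer missing from the set.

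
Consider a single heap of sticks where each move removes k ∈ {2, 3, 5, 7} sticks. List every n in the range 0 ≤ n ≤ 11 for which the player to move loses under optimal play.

0, 1, 9, 10

Build the Grundy sequence with g(k) = mex{g(k−s) : s ∈ {2, 3, 5, 7}, s ≤ k}:
g(0) = mex{} = 0
g(1) = mex{} = 0
g(2) = mex{0} = 1
g(3) = mex{0} = 1
g(4) = mex{0,1} = 2
g(5) = mex{0,1} = 2
g(6) = mex{0,1,2} = 3
g(7) = mex{0,1,2} = 3
g(8) = mex{0,1,2,3} = 4
g(9) = mex{1,2,3} = 0
g(10) = mex{1,2,3,4} = 0
g(11) = mex{0,2,3,4} = 1
The P-positions (g = 0) in 0..11 are 0, 1, 9, 10.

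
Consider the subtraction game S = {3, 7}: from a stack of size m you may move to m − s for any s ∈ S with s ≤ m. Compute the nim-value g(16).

Grundy values for subtraction set {3, 7}:
k:     0  1  2  3  4  5  6  7  8  9 10 11 12 13 14 15 16
g(k):  0  0  0  1  1  1  0  2  2  1  0  0  0  1  1  1  0
So g(16) = 0.

0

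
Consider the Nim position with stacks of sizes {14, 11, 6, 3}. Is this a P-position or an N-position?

P-position

Write each in binary and XOR column by column:
  1110  (14)
  1011  (11)
  0110  (6)
  0011  (3)
  ----
  0000  (0)
The nim-sum is 0, so this is a P-position: the player to move is in a losing position under optimal play.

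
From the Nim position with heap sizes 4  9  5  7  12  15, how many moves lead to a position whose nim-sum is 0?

3

Compute the nim-sum pairwise:
4 ^ 9 = 13
13 ^ 5 = 8
8 ^ 7 = 15
15 ^ 12 = 3
3 ^ 15 = 12
The overall nim-sum is X = 12. A heap of size p has a winning move iff p XOR X < p (reduce it to p XOR X).
  4: 4 XOR 12 = 8 ≥ 4 — no move.
  9: 9 XOR 12 = 5 < 9 — winning move (to 5).
  5: 5 XOR 12 = 9 ≥ 5 — no move.
  7: 7 XOR 12 = 11 ≥ 7 — no move.
  12: 12 XOR 12 = 0 < 12 — winning move (to 0).
  15: 15 XOR 12 = 3 < 15 — winning move (to 3).
That gives 3 winning moves.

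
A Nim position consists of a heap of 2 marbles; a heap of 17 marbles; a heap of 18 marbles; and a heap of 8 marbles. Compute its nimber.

9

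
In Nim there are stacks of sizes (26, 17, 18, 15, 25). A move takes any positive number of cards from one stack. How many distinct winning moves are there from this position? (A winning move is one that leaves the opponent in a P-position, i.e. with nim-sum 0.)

3

Compute the nim-sum pairwise:
26 ^ 17 = 11
11 ^ 18 = 25
25 ^ 15 = 22
22 ^ 25 = 15
The overall nim-sum is X = 15. A stack of size p has a winning move iff p XOR X < p (reduce it to p XOR X).
  26: 26 XOR 15 = 21 < 26 — winning move (to 21).
  17: 17 XOR 15 = 30 ≥ 17 — no move.
  18: 18 XOR 15 = 29 ≥ 18 — no move.
  15: 15 XOR 15 = 0 < 15 — winning move (to 0).
  25: 25 XOR 15 = 22 < 25 — winning move (to 22).
That gives 3 winning moves.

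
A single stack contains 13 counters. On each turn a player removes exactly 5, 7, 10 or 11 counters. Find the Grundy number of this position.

Grundy values for subtraction set {5, 7, 10, 11}:
k:     0  1  2  3  4  5  6  7  8  9 10 11 12 13
g(k):  0  0  0  0  0  1  1  1  1  1  2  2  2  2
So g(13) = 2.

2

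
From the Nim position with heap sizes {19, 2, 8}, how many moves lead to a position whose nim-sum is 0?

In binary:
  10011  (19)
  00010  (2)
  01000  (8)
  -----
  11001  (25)
The overall nim-sum is X = 25. A heap of size p has a winning move iff p XOR X < p (reduce it to p XOR X).
  19: 19 XOR 25 = 10 < 19 — winning move (to 10).
  2: 2 XOR 25 = 27 ≥ 2 — no move.
  8: 8 XOR 25 = 17 ≥ 8 — no move.
That gives 1 winning move.

1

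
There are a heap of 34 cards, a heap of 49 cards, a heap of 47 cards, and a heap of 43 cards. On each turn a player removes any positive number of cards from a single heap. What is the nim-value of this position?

23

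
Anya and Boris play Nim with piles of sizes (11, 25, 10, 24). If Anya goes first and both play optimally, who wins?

Boris wins

Compute the nim-sum pairwise:
11 XOR 25 = 18
18 XOR 10 = 24
24 XOR 24 = 0
The nim-sum is 0, so this is a P-position: the player to move is in a losing position under optimal play; Anya is about to move from it and so loses — Boris wins.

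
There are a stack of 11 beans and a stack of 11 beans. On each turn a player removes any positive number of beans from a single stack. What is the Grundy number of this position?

0

Write each in binary and XOR column by column:
  1011  (11)
  1011  (11)
  ----
  0000  (0)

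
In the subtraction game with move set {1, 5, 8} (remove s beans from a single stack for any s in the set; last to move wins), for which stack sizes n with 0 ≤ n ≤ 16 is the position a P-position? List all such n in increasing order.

0, 2, 4, 6, 13, 15

Grundy values for subtraction set {1, 5, 8}:
k:     0  1  2  3  4  5  6  7  8  9 10 11 12 13 14 15 16
g(k):  0  1  0  1  0  1  0  1  2  3  2  3  2  0  1  0  1
The P-positions (g = 0) in 0..16 are 0, 2, 4, 6, 13, 15.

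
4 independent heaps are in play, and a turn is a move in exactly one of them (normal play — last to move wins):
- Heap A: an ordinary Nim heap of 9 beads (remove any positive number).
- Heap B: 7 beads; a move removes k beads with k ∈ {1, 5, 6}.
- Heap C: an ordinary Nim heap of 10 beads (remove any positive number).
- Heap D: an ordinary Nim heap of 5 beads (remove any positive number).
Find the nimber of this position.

5

Heap A is a plain Nim heap of size 9, so its Grundy value is 9.
Build the Grundy sequence for heap B with g(k) = mex{g(k−s) : s ∈ {1, 5, 6}, s ≤ k}:
g(0) = mex{} = 0
g(1) = mex{0} = 1
g(2) = mex{1} = 0
g(3) = mex{0} = 1
g(4) = mex{1} = 0
g(5) = mex{0} = 1
g(6) = mex{0,1} = 2
g(7) = mex{0,1,2} = 3
So g(7) = 3.
Heap C is a plain Nim heap of size 10, so its Grundy value is 10.
Heap D is a plain Nim heap of size 5, so its Grundy value is 5.
By the Sprague-Grundy theorem, the Grundy value of a sum of independent games is the XOR of the component values.
Combined value = 9 ⊕ 3 ⊕ 10 ⊕ 5 = 5.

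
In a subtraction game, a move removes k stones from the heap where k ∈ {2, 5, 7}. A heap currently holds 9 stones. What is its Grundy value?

2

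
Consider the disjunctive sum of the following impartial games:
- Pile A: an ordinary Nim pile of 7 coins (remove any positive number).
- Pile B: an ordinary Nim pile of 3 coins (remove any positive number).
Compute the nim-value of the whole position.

Pile A is a plain Nim pile of size 7, so its Grundy value is 7.
Pile B is a plain Nim pile of size 3, so its Grundy value is 3.
By the Sprague-Grundy theorem, the Grundy value of a sum of independent games is the XOR of the component values.
Combined value = 7 XOR 3 = 4.

4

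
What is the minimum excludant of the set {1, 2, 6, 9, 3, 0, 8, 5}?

4

The values 0, 1, 2, 3 are all present; 4 is the first non-negative integer missing from the set.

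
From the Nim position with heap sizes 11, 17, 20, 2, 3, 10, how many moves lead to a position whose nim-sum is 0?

1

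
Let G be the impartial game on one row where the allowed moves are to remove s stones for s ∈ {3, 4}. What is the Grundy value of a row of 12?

Compute g(0), g(1), … for moves {3, 4}:
k:     0  1  2  3  4  5  6  7  8  9 10 11 12
g(k):  0  0  0  1  1  1  2  0  0  0  1  1  1
So g(12) = 1.

1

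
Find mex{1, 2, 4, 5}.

0 is not in the set, so the mex is 0.

0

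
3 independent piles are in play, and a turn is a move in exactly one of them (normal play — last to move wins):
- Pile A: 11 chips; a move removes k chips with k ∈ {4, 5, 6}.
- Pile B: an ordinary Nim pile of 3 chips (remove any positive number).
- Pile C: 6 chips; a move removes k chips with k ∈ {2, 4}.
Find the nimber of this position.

3

For pile A, compute g(0), g(1), … with moves {4, 5, 6}:
g(0) = mex{} = 0
g(1) = mex{} = 0
g(2) = mex{} = 0
g(3) = mex{} = 0
g(4) = mex{0} = 1
g(5) = mex{0} = 1
g(6) = mex{0} = 1
g(7) = mex{0} = 1
g(8) = mex{0,1} = 2
g(9) = mex{0,1} = 2
g(10) = mex{1} = 0
g(11) = mex{1} = 0
So g(11) = 0.
Pile B is a plain Nim pile of size 3, so its Grundy value is 3.
Grundy values for pile C (subtraction set {2, 4}):
k:     0  1  2  3  4  5  6
g(k):  0  0  1  1  2  2  0
So g(6) = 0.
By the Sprague-Grundy theorem, the Grundy value of a sum of independent games is the XOR of the component values.
Combined value = 0 XOR 3 XOR 0 = 3.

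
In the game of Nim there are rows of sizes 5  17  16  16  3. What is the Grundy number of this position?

23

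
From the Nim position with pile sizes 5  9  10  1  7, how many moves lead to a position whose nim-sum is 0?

0

In binary:
  0101  (5)
  1001  (9)
  1010  (10)
  0001  (1)
  0111  (7)
  ----
  0000  (0)
The nim-sum is already 0, so every move leaves a nonzero nim-sum — there are no winning moves.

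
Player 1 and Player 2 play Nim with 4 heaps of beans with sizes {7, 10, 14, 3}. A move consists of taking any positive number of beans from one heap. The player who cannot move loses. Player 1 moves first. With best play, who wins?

Player 2 wins

Compute the nim-sum pairwise:
7 ⊕ 10 = 13
13 ⊕ 14 = 3
3 ⊕ 3 = 0
The nim-sum is 0, so this is a P-position: the player to move is in a losing position under optimal play; Player 1 is about to move from it and so loses — Player 2 wins.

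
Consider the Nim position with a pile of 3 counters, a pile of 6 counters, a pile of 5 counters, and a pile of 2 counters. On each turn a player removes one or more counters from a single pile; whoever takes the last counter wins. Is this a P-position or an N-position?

N-position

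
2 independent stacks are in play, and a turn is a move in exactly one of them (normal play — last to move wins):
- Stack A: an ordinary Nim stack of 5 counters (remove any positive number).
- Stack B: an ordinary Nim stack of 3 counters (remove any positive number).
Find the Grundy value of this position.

6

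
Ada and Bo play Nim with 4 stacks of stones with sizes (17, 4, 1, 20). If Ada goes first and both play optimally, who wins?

Bo wins

Nim-sum: 17 ^ 4 ^ 1 ^ 20 = 0.
The nim-sum is 0, so this is a P-position: the player to move is in a losing position under optimal play; Ada is about to move from it and so loses — Bo wins.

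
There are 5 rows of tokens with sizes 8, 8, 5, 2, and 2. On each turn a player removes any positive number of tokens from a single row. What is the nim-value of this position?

5

Write each in binary and XOR column by column:
  1000  (8)
  1000  (8)
  0101  (5)
  0010  (2)
  0010  (2)
  ----
  0101  (5)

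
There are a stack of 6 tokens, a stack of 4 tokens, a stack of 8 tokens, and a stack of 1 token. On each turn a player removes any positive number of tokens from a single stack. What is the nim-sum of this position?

Write each in binary and XOR column by column:
  0110  (6)
  0100  (4)
  1000  (8)
  0001  (1)
  ----
  1011  (11)

11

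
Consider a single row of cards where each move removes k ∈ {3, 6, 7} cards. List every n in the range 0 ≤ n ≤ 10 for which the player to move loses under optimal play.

0, 1, 2, 10

Grundy values for subtraction set {3, 6, 7}:
g(0) = mex{} = 0
g(1) = mex{} = 0
g(2) = mex{} = 0
g(3) = mex{0} = 1
g(4) = mex{0} = 1
g(5) = mex{0} = 1
g(6) = mex{0,1} = 2
g(7) = mex{0,1} = 2
g(8) = mex{0,1} = 2
g(9) = mex{0,1,2} = 3
g(10) = mex{1,2} = 0
The P-positions (g = 0) in 0..10 are 0, 1, 2, 10.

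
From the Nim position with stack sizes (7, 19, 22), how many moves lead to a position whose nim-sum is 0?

In binary:
  00111  (7)
  10011  (19)
  10110  (22)
  -----
  00010  (2)
The overall nim-sum is X = 2. A stack of size p has a winning move iff p XOR X < p (reduce it to p XOR X).
  7: 7 XOR 2 = 5 < 7 — winning move (to 5).
  19: 19 XOR 2 = 17 < 19 — winning move (to 17).
  22: 22 XOR 2 = 20 < 22 — winning move (to 20).
That gives 3 winning moves.

3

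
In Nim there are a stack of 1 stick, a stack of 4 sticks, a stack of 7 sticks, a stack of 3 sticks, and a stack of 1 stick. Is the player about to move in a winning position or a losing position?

Losing position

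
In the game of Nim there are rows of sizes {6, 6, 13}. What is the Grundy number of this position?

Compute the nim-sum pairwise:
6 ⊕ 6 = 0
0 ⊕ 13 = 13

13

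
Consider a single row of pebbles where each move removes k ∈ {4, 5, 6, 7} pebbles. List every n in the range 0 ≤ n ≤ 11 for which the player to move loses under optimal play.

0, 1, 2, 3, 11

Grundy values for subtraction set {4, 5, 6, 7}:
k:     0  1  2  3  4  5  6  7  8  9 10 11
g(k):  0  0  0  0  1  1  1  1  2  2  2  0
The P-positions (g = 0) in 0..11 are 0, 1, 2, 3, 11.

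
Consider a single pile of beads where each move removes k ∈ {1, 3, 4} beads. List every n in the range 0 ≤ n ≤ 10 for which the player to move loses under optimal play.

0, 2, 7, 9

Compute g(0), g(1), … for moves {1, 3, 4}:
k:     0  1  2  3  4  5  6  7  8  9 10
g(k):  0  1  0  1  2  3  2  0  1  0  1
The P-positions (g = 0) in 0..10 are 0, 2, 7, 9.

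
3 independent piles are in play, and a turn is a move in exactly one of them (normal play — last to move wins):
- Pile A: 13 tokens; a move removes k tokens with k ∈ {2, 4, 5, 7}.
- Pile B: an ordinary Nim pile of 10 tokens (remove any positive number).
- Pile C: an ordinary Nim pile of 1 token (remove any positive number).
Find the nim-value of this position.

9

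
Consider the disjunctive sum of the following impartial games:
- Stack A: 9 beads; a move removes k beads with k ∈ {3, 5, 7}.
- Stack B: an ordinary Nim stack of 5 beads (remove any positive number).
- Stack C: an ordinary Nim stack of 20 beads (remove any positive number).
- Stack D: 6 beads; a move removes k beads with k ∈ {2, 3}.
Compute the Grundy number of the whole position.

18

Grundy values for stack A (subtraction set {3, 5, 7}):
g(0) = mex{} = 0
g(1) = mex{} = 0
g(2) = mex{} = 0
g(3) = mex{0} = 1
g(4) = mex{0} = 1
g(5) = mex{0} = 1
g(6) = mex{0,1} = 2
g(7) = mex{0,1} = 2
g(8) = mex{0,1} = 2
g(9) = mex{0,1,2} = 3
So g(9) = 3.
Stack B is a plain Nim stack of size 5, so its Grundy value is 5.
Stack C is a plain Nim stack of size 20, so its Grundy value is 20.
For stack D, compute g(0), g(1), … with moves {2, 3}:
k:     0  1  2  3  4  5  6
g(k):  0  0  1  1  2  0  0
So g(6) = 0.
By the Sprague-Grundy theorem, the Grundy value of a sum of independent games is the XOR of the component values.
Combined value = 3 ⊕ 5 ⊕ 20 ⊕ 0 = 18.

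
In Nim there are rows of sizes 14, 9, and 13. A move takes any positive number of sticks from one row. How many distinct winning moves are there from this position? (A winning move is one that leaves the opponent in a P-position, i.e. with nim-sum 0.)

3

Compute the nim-sum pairwise:
14 ⊕ 9 = 7
7 ⊕ 13 = 10
The overall nim-sum is X = 10. A row of size p has a winning move iff p XOR X < p (reduce it to p XOR X).
  14: 14 XOR 10 = 4 < 14 — winning move (to 4).
  9: 9 XOR 10 = 3 < 9 — winning move (to 3).
  13: 13 XOR 10 = 7 < 13 — winning move (to 7).
That gives 3 winning moves.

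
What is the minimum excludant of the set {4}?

0

0 is not in the set, so the mex is 0.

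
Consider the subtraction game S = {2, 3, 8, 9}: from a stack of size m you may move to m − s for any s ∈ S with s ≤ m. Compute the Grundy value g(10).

2

Compute g(0), g(1), … for moves {2, 3, 8, 9}:
k:     0  1  2  3  4  5  6  7  8  9 10
g(k):  0  0  1  1  2  0  0  1  1  2  2
So g(10) = 2.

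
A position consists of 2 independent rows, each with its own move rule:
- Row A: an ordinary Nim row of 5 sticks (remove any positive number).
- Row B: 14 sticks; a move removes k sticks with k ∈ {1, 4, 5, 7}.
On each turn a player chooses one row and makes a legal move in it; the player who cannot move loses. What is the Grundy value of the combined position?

7

Row A is a plain Nim row of size 5, so its Grundy value is 5.
For row B, compute g(0), g(1), … with moves {1, 4, 5, 7}:
g(0) = mex{} = 0
g(1) = mex{0} = 1
g(2) = mex{1} = 0
g(3) = mex{0} = 1
g(4) = mex{0,1} = 2
g(5) = mex{0,1,2} = 3
g(6) = mex{0,1,3} = 2
g(7) = mex{0,1,2} = 3
g(8) = mex{1,2,3} = 0
g(9) = mex{0,2,3} = 1
g(10) = mex{1,2,3} = 0
g(11) = mex{0,2,3} = 1
g(12) = mex{0,1,3} = 2
g(13) = mex{0,1,2} = 3
g(14) = mex{0,1,3} = 2
So g(14) = 2.
By the Sprague-Grundy theorem, the Grundy value of a sum of independent games is the XOR of the component values.
Combined value = 5 ⊕ 2 = 7.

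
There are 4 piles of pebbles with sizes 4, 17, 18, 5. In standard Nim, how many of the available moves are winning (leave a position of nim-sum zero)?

Nim-sum: 4 ⊕ 17 ⊕ 18 ⊕ 5 = 2.
The overall nim-sum is X = 2. A pile of size p has a winning move iff p XOR X < p (reduce it to p XOR X).
  4: 4 XOR 2 = 6 ≥ 4 — no move.
  17: 17 XOR 2 = 19 ≥ 17 — no move.
  18: 18 XOR 2 = 16 < 18 — winning move (to 16).
  5: 5 XOR 2 = 7 ≥ 5 — no move.
That gives 1 winning move.

1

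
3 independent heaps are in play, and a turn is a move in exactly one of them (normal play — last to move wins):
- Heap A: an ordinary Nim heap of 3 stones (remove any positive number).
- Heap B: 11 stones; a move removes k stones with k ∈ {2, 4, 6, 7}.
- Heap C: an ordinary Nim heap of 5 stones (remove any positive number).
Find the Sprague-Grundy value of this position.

Heap A is a plain Nim heap of size 3, so its Grundy value is 3.
Grundy values for heap B (subtraction set {2, 4, 6, 7}):
g(0) = mex{} = 0
g(1) = mex{} = 0
g(2) = mex{0} = 1
g(3) = mex{0} = 1
g(4) = mex{0,1} = 2
g(5) = mex{0,1} = 2
g(6) = mex{0,1,2} = 3
g(7) = mex{0,1,2} = 3
g(8) = mex{0,1,2,3} = 4
g(9) = mex{1,2,3} = 0
g(10) = mex{1,2,3,4} = 0
g(11) = mex{0,2,3} = 1
So g(11) = 1.
Heap C is a plain Nim heap of size 5, so its Grundy value is 5.
The value of a disjunctive sum is the nim-sum of the parts.
Combined value = 3 ⊕ 1 ⊕ 5 = 7.

7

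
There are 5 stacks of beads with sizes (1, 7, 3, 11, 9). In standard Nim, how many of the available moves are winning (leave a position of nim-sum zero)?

Compute the nim-sum pairwise:
1 ^ 7 = 6
6 ^ 3 = 5
5 ^ 11 = 14
14 ^ 9 = 7
The overall nim-sum is X = 7. A stack of size p has a winning move iff p XOR X < p (reduce it to p XOR X).
  1: 1 XOR 7 = 6 ≥ 1 — no move.
  7: 7 XOR 7 = 0 < 7 — winning move (to 0).
  3: 3 XOR 7 = 4 ≥ 3 — no move.
  11: 11 XOR 7 = 12 ≥ 11 — no move.
  9: 9 XOR 7 = 14 ≥ 9 — no move.
That gives 1 winning move.

1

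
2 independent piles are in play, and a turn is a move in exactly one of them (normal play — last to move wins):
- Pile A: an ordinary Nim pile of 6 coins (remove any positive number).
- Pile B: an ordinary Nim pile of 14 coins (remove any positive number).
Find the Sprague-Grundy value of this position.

Pile A is a plain Nim pile of size 6, so its Grundy value is 6.
Pile B is a plain Nim pile of size 14, so its Grundy value is 14.
The value of a disjunctive sum is the nim-sum of the parts.
Combined value = 6 ⊕ 14 = 8.

8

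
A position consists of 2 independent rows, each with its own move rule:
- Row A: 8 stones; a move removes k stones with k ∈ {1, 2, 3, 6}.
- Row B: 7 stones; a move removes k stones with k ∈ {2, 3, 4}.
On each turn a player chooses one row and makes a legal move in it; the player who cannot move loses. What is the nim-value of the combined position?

Build the Grundy sequence for row A with g(k) = mex{g(k−s) : s ∈ {1, 2, 3, 6}, s ≤ k}:
k:     0  1  2  3  4  5  6  7  8
g(k):  0  1  2  3  0  1  2  3  0
So g(8) = 0.
Grundy values for row B (subtraction set {2, 3, 4}):
g(0) = mex{} = 0
g(1) = mex{} = 0
g(2) = mex{0} = 1
g(3) = mex{0} = 1
g(4) = mex{0,1} = 2
g(5) = mex{0,1} = 2
g(6) = mex{1,2} = 0
g(7) = mex{1,2} = 0
So g(7) = 0.
The value of a disjunctive sum is the nim-sum of the parts.
Combined value = 0 XOR 0 = 0.

0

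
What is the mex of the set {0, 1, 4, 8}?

2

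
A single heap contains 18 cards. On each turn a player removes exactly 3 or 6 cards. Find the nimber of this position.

0

Compute g(0), g(1), … for moves {3, 6}:
k:     0  1  2  3  4  5  6  7  8  9 10 11 12 13 14 15 16 17 18
g(k):  0  0  0  1  1  1  2  2  2  0  0  0  1  1  1  2  2  2  0
So g(18) = 0.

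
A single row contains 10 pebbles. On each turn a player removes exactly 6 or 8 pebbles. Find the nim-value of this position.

1

Build the Grundy sequence with g(k) = mex{g(k−s) : s ∈ {6, 8}, s ≤ k}:
g(0) = mex{} = 0
g(1) = mex{} = 0
g(2) = mex{} = 0
g(3) = mex{} = 0
g(4) = mex{} = 0
g(5) = mex{} = 0
g(6) = mex{0} = 1
g(7) = mex{0} = 1
g(8) = mex{0} = 1
g(9) = mex{0} = 1
g(10) = mex{0} = 1
So g(10) = 1.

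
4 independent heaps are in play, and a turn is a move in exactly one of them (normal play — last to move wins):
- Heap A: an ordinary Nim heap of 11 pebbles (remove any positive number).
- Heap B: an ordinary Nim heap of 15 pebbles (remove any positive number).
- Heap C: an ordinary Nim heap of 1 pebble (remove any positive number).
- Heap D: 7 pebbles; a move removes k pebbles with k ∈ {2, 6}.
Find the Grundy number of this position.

4

Heap A is a plain Nim heap of size 11, so its Grundy value is 11.
Heap B is a plain Nim heap of size 15, so its Grundy value is 15.
Heap C is a plain Nim heap of size 1, so its Grundy value is 1.
For heap D, compute g(0), g(1), … with moves {2, 6}:
g(0) = mex{} = 0
g(1) = mex{} = 0
g(2) = mex{0} = 1
g(3) = mex{0} = 1
g(4) = mex{1} = 0
g(5) = mex{1} = 0
g(6) = mex{0} = 1
g(7) = mex{0} = 1
So g(7) = 1.
The value of a disjunctive sum is the nim-sum of the parts.
Combined value = 11 XOR 15 XOR 1 XOR 1 = 4.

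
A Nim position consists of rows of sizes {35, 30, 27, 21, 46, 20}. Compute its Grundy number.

Nim-sum: 35 XOR 30 XOR 27 XOR 21 XOR 46 XOR 20 = 9.

9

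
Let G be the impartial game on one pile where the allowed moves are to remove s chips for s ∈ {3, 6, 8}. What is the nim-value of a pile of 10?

Compute g(0), g(1), … for moves {3, 6, 8}:
g(0) = mex{} = 0
g(1) = mex{} = 0
g(2) = mex{} = 0
g(3) = mex{0} = 1
g(4) = mex{0} = 1
g(5) = mex{0} = 1
g(6) = mex{0,1} = 2
g(7) = mex{0,1} = 2
g(8) = mex{0,1} = 2
g(9) = mex{0,1,2} = 3
g(10) = mex{0,1,2} = 3
So g(10) = 3.

3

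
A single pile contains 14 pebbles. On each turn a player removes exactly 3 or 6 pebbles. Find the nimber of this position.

1

Compute g(0), g(1), … for moves {3, 6}:
g(0) = mex{} = 0
g(1) = mex{} = 0
g(2) = mex{} = 0
g(3) = mex{0} = 1
g(4) = mex{0} = 1
g(5) = mex{0} = 1
g(6) = mex{0,1} = 2
g(7) = mex{0,1} = 2
g(8) = mex{0,1} = 2
g(9) = mex{1,2} = 0
g(10) = mex{1,2} = 0
g(11) = mex{1,2} = 0
g(12) = mex{0,2} = 1
g(13) = mex{0,2} = 1
g(14) = mex{0,2} = 1
So g(14) = 1.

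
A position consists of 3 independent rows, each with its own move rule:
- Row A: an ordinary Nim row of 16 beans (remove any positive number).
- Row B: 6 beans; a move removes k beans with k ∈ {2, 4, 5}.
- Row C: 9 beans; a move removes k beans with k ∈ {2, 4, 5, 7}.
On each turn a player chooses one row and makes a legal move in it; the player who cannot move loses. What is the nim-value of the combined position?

Row A is a plain Nim row of size 16, so its Grundy value is 16.
For row B, compute g(0), g(1), … with moves {2, 4, 5}:
k:     0  1  2  3  4  5  6
g(k):  0  0  1  1  2  2  3
So g(6) = 3.
For row C, compute g(0), g(1), … with moves {2, 4, 5, 7}:
k:     0  1  2  3  4  5  6  7  8  9
g(k):  0  0  1  1  2  2  3  3  4  0
So g(9) = 0.
The value of a disjunctive sum is the nim-sum of the parts.
Combined value = 16 ⊕ 3 ⊕ 0 = 19.

19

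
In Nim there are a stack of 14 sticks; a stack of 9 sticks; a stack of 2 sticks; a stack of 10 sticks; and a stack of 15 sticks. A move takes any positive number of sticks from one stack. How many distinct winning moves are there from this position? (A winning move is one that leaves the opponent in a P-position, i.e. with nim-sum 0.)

0

Nim-sum: 14 XOR 9 XOR 2 XOR 10 XOR 15 = 0.
The nim-sum is already 0, so every move leaves a nonzero nim-sum — there are no winning moves.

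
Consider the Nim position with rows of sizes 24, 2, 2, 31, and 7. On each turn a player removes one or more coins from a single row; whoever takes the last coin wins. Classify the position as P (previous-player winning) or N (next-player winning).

Nim-sum: 24 ⊕ 2 ⊕ 2 ⊕ 31 ⊕ 7 = 0.
The nim-sum is 0, so this is a P-position: the player to move is in a losing position under optimal play.

P-position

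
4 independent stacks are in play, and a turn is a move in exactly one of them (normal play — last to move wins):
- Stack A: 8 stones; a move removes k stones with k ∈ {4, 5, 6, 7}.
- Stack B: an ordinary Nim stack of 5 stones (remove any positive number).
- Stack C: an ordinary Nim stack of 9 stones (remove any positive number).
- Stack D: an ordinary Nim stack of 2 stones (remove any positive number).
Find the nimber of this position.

Build the Grundy sequence for stack A with g(k) = mex{g(k−s) : s ∈ {4, 5, 6, 7}, s ≤ k}:
g(0) = mex{} = 0
g(1) = mex{} = 0
g(2) = mex{} = 0
g(3) = mex{} = 0
g(4) = mex{0} = 1
g(5) = mex{0} = 1
g(6) = mex{0} = 1
g(7) = mex{0} = 1
g(8) = mex{0,1} = 2
So g(8) = 2.
Stack B is a plain Nim stack of size 5, so its Grundy value is 5.
Stack C is a plain Nim stack of size 9, so its Grundy value is 9.
Stack D is a plain Nim stack of size 2, so its Grundy value is 2.
The value of a disjunctive sum is the nim-sum of the parts.
Combined value = 2 ⊕ 5 ⊕ 9 ⊕ 2 = 12.

12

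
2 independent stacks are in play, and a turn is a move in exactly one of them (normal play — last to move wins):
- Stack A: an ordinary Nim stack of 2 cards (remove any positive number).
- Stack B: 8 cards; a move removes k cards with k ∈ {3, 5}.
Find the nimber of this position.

2

Stack A is a plain Nim stack of size 2, so its Grundy value is 2.
Grundy values for stack B (subtraction set {3, 5}):
k:     0  1  2  3  4  5  6  7  8
g(k):  0  0  0  1  1  1  2  2  0
So g(8) = 0.
By the Sprague-Grundy theorem, the Grundy value of a sum of independent games is the XOR of the component values.
Combined value = 2 XOR 0 = 2.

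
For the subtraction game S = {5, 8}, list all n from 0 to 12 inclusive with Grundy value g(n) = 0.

0, 1, 2, 3, 4

Compute g(0), g(1), … for moves {5, 8}:
k:     0  1  2  3  4  5  6  7  8  9 10 11 12
g(k):  0  0  0  0  0  1  1  1  1  1  2  2  2
The P-positions (g = 0) in 0..12 are 0, 1, 2, 3, 4.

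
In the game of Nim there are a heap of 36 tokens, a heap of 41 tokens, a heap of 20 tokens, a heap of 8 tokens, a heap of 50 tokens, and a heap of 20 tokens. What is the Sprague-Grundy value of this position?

55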